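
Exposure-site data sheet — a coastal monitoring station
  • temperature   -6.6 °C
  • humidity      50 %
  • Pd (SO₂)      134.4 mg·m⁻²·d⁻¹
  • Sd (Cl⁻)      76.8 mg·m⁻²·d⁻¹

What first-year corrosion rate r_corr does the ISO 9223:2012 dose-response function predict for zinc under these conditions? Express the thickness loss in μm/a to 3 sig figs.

zinc: T≤10 °C ⇒ hinge +0.038·(-6.6−10) = -0.6308
  sulphur-dioxide contribution → 0.5916 μm/a
  chloride contribution → 0.1769 μm/a
  ⇒ r_corr(zinc) = 0.7685 μm/a

r_corr = 0.768 μm/a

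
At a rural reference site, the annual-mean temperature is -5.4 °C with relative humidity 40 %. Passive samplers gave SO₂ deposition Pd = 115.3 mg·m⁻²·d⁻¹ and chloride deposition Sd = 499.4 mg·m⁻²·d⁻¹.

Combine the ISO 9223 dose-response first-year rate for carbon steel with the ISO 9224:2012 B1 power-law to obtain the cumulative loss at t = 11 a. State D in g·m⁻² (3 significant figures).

D(11) = 526 g·m⁻²

carbon steel: temperature factor f = +0.150·(-15.4) = -2.3100
  Pd branch = 1.77·Pd^0.52·e^(0.02·RH+f) = 4.617 μm/a
  Sd branch = 0.102·Sd^0.62·e^(0.033·RH+0.04·T) = 14.49 μm/a
  sum: 4.617 + 14.49 → r_corr = 19.11 μm/a
Long-term exponent b (ISO 9224 Table 2, B1) = 0.523
  D(11) = 19.11 × 11^0.523 = 19.11 × 3.505 = 66.97 μm
  Mass loss = 66.97 μm × 7.85 g/cm³ = 525.7 g·m⁻²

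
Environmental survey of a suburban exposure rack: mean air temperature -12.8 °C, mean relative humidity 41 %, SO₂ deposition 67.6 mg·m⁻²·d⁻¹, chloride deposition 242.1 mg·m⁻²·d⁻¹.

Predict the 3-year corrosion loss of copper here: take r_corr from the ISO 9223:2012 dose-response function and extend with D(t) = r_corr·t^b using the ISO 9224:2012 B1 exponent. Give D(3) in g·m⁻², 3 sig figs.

copper: temperature factor f = +0.126·(-22.8) = -2.8728
  SO₂ term: 0.0053·67.6^0.26·exp(0.059·41-2.8728) = 0.01007
  Cl⁻ term: 0.01025·242.1^0.27·exp(0.036·41+0.049·-12.8) = 0.1054
  r_corr = 0.01007 + 0.1054 = 0.1155 μm/a
Power-law: D(3) = r_corr · 3^0.667
  D(3) = 0.1155 × 3^0.667 = 0.1155 × 2.081 = 0.2404 μm
  Mass loss = 0.2404 μm × 8.96 g/cm³ = 2.154 g·m⁻²

D(3) = 2.15 g·m⁻²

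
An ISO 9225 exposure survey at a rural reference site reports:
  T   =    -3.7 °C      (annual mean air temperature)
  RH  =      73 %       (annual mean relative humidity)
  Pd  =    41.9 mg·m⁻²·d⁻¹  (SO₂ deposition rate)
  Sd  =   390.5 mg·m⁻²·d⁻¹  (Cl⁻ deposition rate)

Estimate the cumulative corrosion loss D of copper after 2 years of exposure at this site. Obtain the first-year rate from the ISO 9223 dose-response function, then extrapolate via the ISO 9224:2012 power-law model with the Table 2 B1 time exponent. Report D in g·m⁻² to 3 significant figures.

D(2) = 11.1 g·m⁻²

copper: f(T) = +0.126·(T−10) [T≤10 °C] = -1.7262
  Pd branch = 0.0053·Pd^0.26·e^(0.059·RH+f) = 0.1849 μm/a
  Sd branch = 0.01025·Sd^0.27·e^(0.036·RH+0.049·T) = 0.593 μm/a
  sum: 0.1849 + 0.593 → r_corr = 0.7779 μm/a
Long-term exponent b (ISO 9224 Table 2, B1) = 0.667
  D(2) = 0.7779 × 2^0.667 = 0.7779 × 1.588 = 1.235 μm
  Mass loss = 1.235 μm × 8.96 g/cm³ = 11.07 g·m⁻²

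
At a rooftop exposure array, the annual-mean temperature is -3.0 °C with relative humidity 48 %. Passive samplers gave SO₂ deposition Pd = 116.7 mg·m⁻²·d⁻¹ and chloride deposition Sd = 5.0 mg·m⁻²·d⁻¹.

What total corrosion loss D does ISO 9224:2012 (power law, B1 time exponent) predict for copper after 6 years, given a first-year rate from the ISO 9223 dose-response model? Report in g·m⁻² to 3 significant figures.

copper: T≤10 °C ⇒ hinge +0.126·(-3.0−10) = -1.6380
  SO₂ term: 0.0053·116.7^0.26·exp(0.059·48-1.6380) = 0.06029
  Cl⁻ term: 0.01025·5.0^0.27·exp(0.036·48+0.049·-3.0) = 0.07692
  r_corr = 0.06029 + 0.07692 = 0.1372 μm/a
Long-term exponent b (ISO 9224 Table 2, B1) = 0.667
  D(6) = 0.1372 × 6^0.667 = 0.1372 × 3.304 = 0.4534 μm
  Mass loss = 0.4534 μm × 8.96 g/cm³ = 4.062 g·m⁻²

D(6) = 4.06 g·m⁻²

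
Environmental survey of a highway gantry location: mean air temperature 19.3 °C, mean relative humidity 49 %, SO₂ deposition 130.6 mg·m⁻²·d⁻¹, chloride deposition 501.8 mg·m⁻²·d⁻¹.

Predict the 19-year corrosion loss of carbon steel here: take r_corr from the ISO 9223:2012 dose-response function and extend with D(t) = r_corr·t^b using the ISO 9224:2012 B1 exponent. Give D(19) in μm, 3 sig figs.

D(19) = 413 μm

carbon steel: T>10 °C ⇒ hinge -0.054·(19.3−10) = -0.5022
  sulphur-dioxide contribution → 35.96 μm/a
  chloride contribution → 52.54 μm/a
  total first-year rate 88.49 μm/a
Power-law: D(19) = r_corr · 19^0.523
  D(19) = 88.49 × 19^0.523 = 88.49 × 4.664 = 412.8 μm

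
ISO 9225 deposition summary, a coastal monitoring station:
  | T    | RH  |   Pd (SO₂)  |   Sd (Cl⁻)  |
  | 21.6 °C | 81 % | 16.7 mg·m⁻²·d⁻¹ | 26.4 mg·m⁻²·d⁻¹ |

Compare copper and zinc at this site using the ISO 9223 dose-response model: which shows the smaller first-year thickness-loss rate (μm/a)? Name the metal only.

copper: temperature factor f = -0.080·(11.6) = -0.9280
  Pd branch = 0.0053·Pd^0.26·e^(0.059·RH+f) = 0.5184 μm/a
  Cl⁻ term: 0.01025·26.4^0.27·exp(0.036·81+0.049·21.6) = 1.32
  r_corr = 0.5184 + 1.32 = 1.839 μm/a
zinc: f(T) = -0.071·(T−10) [T>10 °C] = -0.8236
  SO₂ term: 0.0129·16.7^0.44·exp(0.046·81-0.8236) = 0.8111
  Sd branch = 0.0175·Sd^0.57·e^(0.008·RH+0.085·T) = 1.356 μm/a
  sum: 0.8111 + 1.356 → r_corr = 2.167 μm/a
Ordering by μm/a: zinc (2.17) > copper (1.84)

copper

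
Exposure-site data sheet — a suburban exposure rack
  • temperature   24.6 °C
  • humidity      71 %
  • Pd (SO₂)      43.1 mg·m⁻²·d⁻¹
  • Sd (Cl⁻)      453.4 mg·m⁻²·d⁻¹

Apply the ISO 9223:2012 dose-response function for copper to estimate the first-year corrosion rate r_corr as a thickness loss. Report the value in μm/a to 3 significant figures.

r_corr = 2.59 μm/a

copper: T>10 °C ⇒ hinge -0.080·(24.6−10) = -1.1680
  SO₂ term: 0.0053·43.1^0.26·exp(0.059·71-1.1680) = 0.2892
  Cl⁻ term: 0.01025·453.4^0.27·exp(0.036·71+0.049·24.6) = 2.299
  sum: 0.2892 + 2.299 → r_corr = 2.588 μm/a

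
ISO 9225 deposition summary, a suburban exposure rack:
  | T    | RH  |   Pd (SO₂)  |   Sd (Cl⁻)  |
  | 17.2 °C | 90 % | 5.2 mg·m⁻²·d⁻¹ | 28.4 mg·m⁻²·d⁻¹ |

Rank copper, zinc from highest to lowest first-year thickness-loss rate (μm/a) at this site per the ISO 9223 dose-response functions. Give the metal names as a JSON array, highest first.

["copper", "zinc"]

copper: f(T) = -0.080·(T−10) [T>10 °C] = -0.5760
  sulphur-dioxide contribution → 0.9255 μm/a
  chloride contribution → 1.501 μm/a
  total first-year rate 2.426 μm/a
zinc: T>10 °C ⇒ hinge -0.071·(17.2−10) = -0.5112
  sulphur-dioxide contribution → 1.004 μm/a
  chloride contribution → 1.045 μm/a
  total first-year rate 2.049 μm/a
Ordering by μm/a: copper (2.43) > zinc (2.05)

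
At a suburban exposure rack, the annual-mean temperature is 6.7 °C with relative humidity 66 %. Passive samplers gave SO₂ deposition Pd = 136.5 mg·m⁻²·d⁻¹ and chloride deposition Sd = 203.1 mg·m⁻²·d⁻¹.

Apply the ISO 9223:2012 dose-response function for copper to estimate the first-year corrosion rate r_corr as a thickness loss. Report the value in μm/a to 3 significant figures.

r_corr = 1.26 μm/a

copper: temperature factor f = +0.126·(-3.3) = -0.4158
  Pd branch = 0.0053·Pd^0.26·e^(0.059·RH+f) = 0.6166 μm/a
  Sd branch = 0.01025·Sd^0.27·e^(0.036·RH+0.049·T) = 0.6431 μm/a
  r_corr = 0.6166 + 0.6431 = 1.26 μm/a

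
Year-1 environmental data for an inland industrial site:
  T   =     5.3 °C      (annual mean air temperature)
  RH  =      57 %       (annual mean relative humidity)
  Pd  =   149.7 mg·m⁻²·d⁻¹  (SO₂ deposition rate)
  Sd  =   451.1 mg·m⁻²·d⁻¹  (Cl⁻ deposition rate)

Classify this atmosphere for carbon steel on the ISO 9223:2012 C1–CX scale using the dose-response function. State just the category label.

carbon steel: T≤10 °C ⇒ hinge +0.150·(5.3−10) = -0.7050
  sulphur-dioxide contribution → 36.98 μm/a
  chloride contribution → 36.58 μm/a
  ⇒ r_corr(carbon steel) = 73.56 μm/a
ISO 9223 Table 2 (carbon steel): 50 < 73.6 ≤ 80 μm/a ⇒ C4

C4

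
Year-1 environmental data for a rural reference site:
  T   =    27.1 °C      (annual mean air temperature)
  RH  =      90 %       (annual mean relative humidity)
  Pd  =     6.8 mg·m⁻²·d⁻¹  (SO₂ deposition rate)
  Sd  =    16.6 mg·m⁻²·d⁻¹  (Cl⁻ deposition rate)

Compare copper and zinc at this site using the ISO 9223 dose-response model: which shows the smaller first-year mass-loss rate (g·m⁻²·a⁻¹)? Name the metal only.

zinc

copper: f(T) = -0.080·(T−10) [T>10 °C] = -1.3680
  SO₂ term: 0.0053·6.8^0.26·exp(0.059·90-1.3680) = 0.4495
  Cl⁻ term: 0.01025·16.6^0.27·exp(0.036·90+0.049·27.1) = 2.108
  r_corr = 0.4495 + 2.108 = 2.558 μm/a
  mass loss = 2.558 μm/a × 8.96 g/cm³ = 22.92 g·m⁻²·a⁻¹
zinc: f(T) = -0.071·(T−10) [T>10 °C] = -1.2141
  Pd branch = 0.0129·Pd^0.44·e^(0.046·RH+f) = 0.5592 μm/a
  Cl⁻ term: 0.0175·16.6^0.57·exp(0.008·90+0.085·27.1) = 1.785
  sum: 0.5592 + 1.785 → r_corr = 2.344 μm/a
  mass loss = 2.344 μm/a × 7.14 g/cm³ = 16.74 g·m⁻²·a⁻¹
Ordering by g·m⁻²·a⁻¹: copper (22.9) > zinc (16.7)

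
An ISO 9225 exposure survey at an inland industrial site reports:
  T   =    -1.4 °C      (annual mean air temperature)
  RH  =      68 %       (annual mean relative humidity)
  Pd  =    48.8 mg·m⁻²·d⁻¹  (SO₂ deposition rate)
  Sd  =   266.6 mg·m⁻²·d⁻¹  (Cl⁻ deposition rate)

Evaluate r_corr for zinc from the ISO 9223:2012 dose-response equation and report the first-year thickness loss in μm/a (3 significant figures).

r_corr = 1.70 μm/a

zinc: f(T) = +0.038·(T−10) [T≤10 °C] = -0.4332
  SO₂ term: 0.0129·48.8^0.44·exp(0.046·68-0.4332) = 1.056
  Cl⁻ term: 0.0175·266.6^0.57·exp(0.008·68+0.085·-1.4) = 0.6462
  sum: 1.056 + 0.6462 → r_corr = 1.703 μm/a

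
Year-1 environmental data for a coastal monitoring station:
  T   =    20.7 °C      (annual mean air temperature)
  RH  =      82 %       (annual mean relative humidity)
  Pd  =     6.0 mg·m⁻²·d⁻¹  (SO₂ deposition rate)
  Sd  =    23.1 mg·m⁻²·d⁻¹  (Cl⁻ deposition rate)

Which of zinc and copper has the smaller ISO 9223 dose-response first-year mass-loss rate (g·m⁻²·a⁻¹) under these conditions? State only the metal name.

zinc

zinc: temperature factor f = -0.071·(10.7) = -0.7597
  SO₂ term: 0.0129·6.0^0.44·exp(0.046·82-0.7597) = 0.577
  Cl⁻ term: 0.0175·23.1^0.57·exp(0.008·82+0.085·20.7) = 1.173
  r_corr = 0.577 + 1.173 = 1.75 μm/a
  mass loss = 1.75 μm/a × 7.14 g/cm³ = 12.5 g·m⁻²·a⁻¹
copper: T>10 °C ⇒ hinge -0.080·(20.7−10) = -0.8560
  Pd branch = 0.0053·Pd^0.26·e^(0.059·RH+f) = 0.4529 μm/a
  Sd branch = 0.01025·Sd^0.27·e^(0.036·RH+0.049·T) = 1.263 μm/a
  r_corr = 0.4529 + 1.263 = 1.716 μm/a
  mass loss = 1.716 μm/a × 8.96 g/cm³ = 15.38 g·m⁻²·a⁻¹
Ordering by g·m⁻²·a⁻¹: copper (15.4) > zinc (12.5)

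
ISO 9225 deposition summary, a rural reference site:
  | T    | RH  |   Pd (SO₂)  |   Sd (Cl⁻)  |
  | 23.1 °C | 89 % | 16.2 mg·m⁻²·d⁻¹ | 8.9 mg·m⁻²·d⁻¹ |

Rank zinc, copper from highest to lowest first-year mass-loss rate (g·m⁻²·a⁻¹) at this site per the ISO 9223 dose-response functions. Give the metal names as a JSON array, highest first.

["copper", "zinc"]

zinc: temperature factor f = -0.071·(13.1) = -0.9301
  sulphur-dioxide contribution → 1.04 μm/a
  chloride contribution → 0.8834 μm/a
  total first-year rate 1.923 μm/a
  mass loss = 1.923 μm/a × 7.14 g/cm³ = 13.73 g·m⁻²·a⁻¹
copper: T>10 °C ⇒ hinge -0.080·(23.1−10) = -1.0480
  sulphur-dioxide contribution → 0.7313 μm/a
  chloride contribution → 1.413 μm/a
  total first-year rate 2.144 μm/a
  mass loss = 2.144 μm/a × 8.96 g/cm³ = 19.21 g·m⁻²·a⁻¹
Ordering by g·m⁻²·a⁻¹: copper (19.2) > zinc (13.7)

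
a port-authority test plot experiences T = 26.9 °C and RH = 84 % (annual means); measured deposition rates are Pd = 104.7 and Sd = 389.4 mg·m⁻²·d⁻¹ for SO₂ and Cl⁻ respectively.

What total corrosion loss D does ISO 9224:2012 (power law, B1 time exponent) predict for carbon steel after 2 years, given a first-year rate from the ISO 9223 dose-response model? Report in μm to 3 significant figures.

carbon steel: T>10 °C ⇒ hinge -0.054·(26.9−10) = -0.9126
  sulphur-dioxide contribution → 42.82 μm/a
  chloride contribution → 193.1 μm/a
  ⇒ r_corr(carbon steel) = 235.9 μm/a
ISO 9224: D(t) = r_corr · t^b with b = 0.523 (carbon steel, B1)
  D(2) = 235.9 × 2^0.523 = 235.9 × 1.437 = 339 μm

D(2) = 339 μm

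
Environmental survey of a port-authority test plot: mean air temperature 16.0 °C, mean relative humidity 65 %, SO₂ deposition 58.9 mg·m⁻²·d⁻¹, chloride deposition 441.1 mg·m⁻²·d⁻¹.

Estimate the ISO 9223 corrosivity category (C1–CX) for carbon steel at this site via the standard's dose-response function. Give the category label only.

C5

carbon steel: temperature factor f = -0.054·(6.0) = -0.3240
  Pd branch = 1.77·Pd^0.52·e^(0.02·RH+f) = 39.11 μm/a
  Sd branch = 0.102·Sd^0.62·e^(0.033·RH+0.04·T) = 72.06 μm/a
  sum: 39.11 + 72.06 → r_corr = 111.2 μm/a
Category bounds: 80…200 μm/a bracket r_corr ⇒ C5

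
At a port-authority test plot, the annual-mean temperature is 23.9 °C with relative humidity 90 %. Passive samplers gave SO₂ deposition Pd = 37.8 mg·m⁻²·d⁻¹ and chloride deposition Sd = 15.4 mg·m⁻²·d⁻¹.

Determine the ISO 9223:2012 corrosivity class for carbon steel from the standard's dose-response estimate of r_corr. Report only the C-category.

C4

carbon steel: temperature factor f = -0.054·(13.9) = -0.7506
  SO₂ term: 1.77·37.8^0.52·exp(0.02·90-0.7506) = 33.42
  Cl⁻ term: 0.102·15.4^0.62·exp(0.033·90+0.04·23.9) = 28.18
  sum: 33.42 + 28.18 → r_corr = 61.6 μm/a
Category bounds: 50…80 μm/a bracket r_corr ⇒ C4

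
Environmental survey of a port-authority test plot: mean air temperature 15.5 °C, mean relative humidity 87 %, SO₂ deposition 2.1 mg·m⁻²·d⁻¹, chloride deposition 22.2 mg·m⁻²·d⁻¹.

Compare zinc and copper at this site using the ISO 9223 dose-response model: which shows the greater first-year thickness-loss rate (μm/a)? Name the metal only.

zinc: temperature factor f = -0.071·(5.5) = -0.3905
  sulphur-dioxide contribution → 0.6619 μm/a
  chloride contribution → 0.7672 μm/a
  ⇒ r_corr(zinc) = 1.429 μm/a
copper: f(T) = -0.080·(T−10) [T>10 °C] = -0.4400
  sulphur-dioxide contribution → 0.7018 μm/a
  chloride contribution → 1.16 μm/a
  total first-year rate 1.861 μm/a
Ordering by μm/a: copper (1.86) > zinc (1.43)

copper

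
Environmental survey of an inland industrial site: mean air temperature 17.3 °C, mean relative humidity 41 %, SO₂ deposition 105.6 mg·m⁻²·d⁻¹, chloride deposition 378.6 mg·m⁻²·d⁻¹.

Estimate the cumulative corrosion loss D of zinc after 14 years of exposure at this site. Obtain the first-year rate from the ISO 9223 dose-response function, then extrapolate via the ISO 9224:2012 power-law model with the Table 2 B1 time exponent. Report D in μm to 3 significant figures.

zinc: temperature factor f = -0.071·(7.3) = -0.5183
  sulphur-dioxide contribution → 0.3935 μm/a
  chloride contribution → 3.117 μm/a
  ⇒ r_corr(zinc) = 3.51 μm/a
Long-term exponent b (ISO 9224 Table 2, B1) = 0.813
  D(14) = 3.51 × 14^0.813 = 3.51 × 8.547 = 30 μm

D(14) = 30.0 μm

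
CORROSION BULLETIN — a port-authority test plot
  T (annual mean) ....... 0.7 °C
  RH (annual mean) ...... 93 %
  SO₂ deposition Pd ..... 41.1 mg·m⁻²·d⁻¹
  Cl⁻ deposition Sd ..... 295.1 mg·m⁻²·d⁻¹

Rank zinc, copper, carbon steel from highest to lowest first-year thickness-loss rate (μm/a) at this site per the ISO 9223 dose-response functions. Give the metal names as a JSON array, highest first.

["carbon steel", "zinc", "copper"]

zinc: temperature factor f = +0.038·(-9.3) = -0.3534
  Pd branch = 0.0129·Pd^0.44·e^(0.046·RH+f) = 3.351 μm/a
  Cl⁻ term: 0.0175·295.1^0.57·exp(0.008·93+0.085·0.7) = 0.9997
  r_corr = 3.351 + 0.9997 = 4.35 μm/a
copper: T≤10 °C ⇒ hinge +0.126·(0.7−10) = -1.1718
  SO₂ term: 0.0053·41.1^0.26·exp(0.059·93-1.1718) = 1.042
  Sd branch = 0.01025·Sd^0.27·e^(0.036·RH+0.049·T) = 1.401 μm/a
  sum: 1.042 + 1.401 → r_corr = 2.443 μm/a
carbon steel: temperature factor f = +0.150·(-9.3) = -1.3950
  SO₂ term: 1.77·41.1^0.52·exp(0.02·93-1.3950) = 19.46
  Cl⁻ term: 0.102·295.1^0.62·exp(0.033·93+0.04·0.7) = 76.73
  sum: 19.46 + 76.73 → r_corr = 96.19 μm/a
Ordering by μm/a: carbon steel (96.2) > zinc (4.35) > copper (2.44)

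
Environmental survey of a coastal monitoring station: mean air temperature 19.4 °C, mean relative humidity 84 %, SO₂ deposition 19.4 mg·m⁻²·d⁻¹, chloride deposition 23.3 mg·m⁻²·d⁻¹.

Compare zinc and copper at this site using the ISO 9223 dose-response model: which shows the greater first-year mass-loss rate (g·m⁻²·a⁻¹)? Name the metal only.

zinc: f(T) = -0.071·(T−10) [T>10 °C] = -0.6674
  Pd branch = 0.0129·Pd^0.44·e^(0.046·RH+f) = 1.163 μm/a
  Sd branch = 0.0175·Sd^0.57·e^(0.008·RH+0.085·T) = 1.073 μm/a
  sum: 1.163 + 1.073 → r_corr = 2.235 μm/a
  mass loss = 2.235 μm/a × 7.14 g/cm³ = 15.96 g·m⁻²·a⁻¹
copper: temperature factor f = -0.080·(9.4) = -0.7520
  SO₂ term: 0.0053·19.4^0.26·exp(0.059·84-0.7520) = 0.7671
  Cl⁻ term: 0.01025·23.3^0.27·exp(0.036·84+0.049·19.4) = 1.277
  sum: 0.7671 + 1.277 → r_corr = 2.044 μm/a
  mass loss = 2.044 μm/a × 8.96 g/cm³ = 18.31 g·m⁻²·a⁻¹
Ordering by g·m⁻²·a⁻¹: copper (18.3) > zinc (16)

copper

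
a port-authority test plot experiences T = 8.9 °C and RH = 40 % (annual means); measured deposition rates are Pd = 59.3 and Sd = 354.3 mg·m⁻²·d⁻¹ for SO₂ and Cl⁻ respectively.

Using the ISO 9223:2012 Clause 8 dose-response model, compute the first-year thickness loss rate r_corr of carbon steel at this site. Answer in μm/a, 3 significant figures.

carbon steel: temperature factor f = +0.150·(-1.1) = -0.1650
  SO₂ term: 1.77·59.3^0.52·exp(0.02·40-0.1650) = 27.91
  Cl⁻ term: 0.102·354.3^0.62·exp(0.033·40+0.04·8.9) = 20.75
  r_corr = 27.91 + 20.75 = 48.66 μm/a

r_corr = 48.7 μm/a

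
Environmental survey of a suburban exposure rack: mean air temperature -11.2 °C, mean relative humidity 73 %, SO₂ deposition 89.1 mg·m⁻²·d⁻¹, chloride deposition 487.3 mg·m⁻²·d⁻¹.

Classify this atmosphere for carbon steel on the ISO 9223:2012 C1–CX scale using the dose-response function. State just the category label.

C3

carbon steel: f(T) = +0.150·(T−10) [T≤10 °C] = -3.1800
  Pd branch = 1.77·Pd^0.52·e^(0.02·RH+f) = 3.273 μm/a
  Sd branch = 0.102·Sd^0.62·e^(0.033·RH+0.04·T) = 33.63 μm/a
  sum: 3.273 + 33.63 → r_corr = 36.9 μm/a
ISO 9223 Table 2 (carbon steel): 25 < 36.9 ≤ 50 μm/a ⇒ C3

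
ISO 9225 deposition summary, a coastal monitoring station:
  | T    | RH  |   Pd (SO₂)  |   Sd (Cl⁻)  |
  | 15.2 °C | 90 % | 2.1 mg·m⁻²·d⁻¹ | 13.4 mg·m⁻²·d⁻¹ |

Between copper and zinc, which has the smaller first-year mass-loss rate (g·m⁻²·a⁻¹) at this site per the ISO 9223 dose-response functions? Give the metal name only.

zinc

copper: f(T) = -0.080·(T−10) [T>10 °C] = -0.4160
  Pd branch = 0.0053·Pd^0.26·e^(0.059·RH+f) = 0.858 μm/a
  Cl⁻ term: 0.01025·13.4^0.27·exp(0.036·90+0.049·15.2) = 1.111
  sum: 0.858 + 1.111 → r_corr = 1.969 μm/a
  mass loss = 1.969 μm/a × 8.96 g/cm³ = 17.64 g·m⁻²·a⁻¹
zinc: temperature factor f = -0.071·(5.2) = -0.3692
  SO₂ term: 0.0129·2.1^0.44·exp(0.046·90-0.3692) = 0.7763
  Cl⁻ term: 0.0175·13.4^0.57·exp(0.008·90+0.085·15.2) = 0.5745
  sum: 0.7763 + 0.5745 → r_corr = 1.351 μm/a
  mass loss = 1.351 μm/a × 7.14 g/cm³ = 9.644 g·m⁻²·a⁻¹
Ordering by g·m⁻²·a⁻¹: copper (17.6) > zinc (9.64)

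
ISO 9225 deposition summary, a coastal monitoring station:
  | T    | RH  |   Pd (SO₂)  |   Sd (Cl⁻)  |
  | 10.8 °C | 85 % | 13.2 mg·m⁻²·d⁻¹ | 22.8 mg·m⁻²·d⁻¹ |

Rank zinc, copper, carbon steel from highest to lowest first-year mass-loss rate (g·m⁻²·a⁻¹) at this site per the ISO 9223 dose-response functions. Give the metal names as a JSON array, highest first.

["carbon steel", "copper", "zinc"]

zinc: temperature factor f = -0.071·(0.8) = -0.0568
  Pd branch = 0.0129·Pd^0.44·e^(0.046·RH+f) = 1.893 μm/a
  Cl⁻ term: 0.0175·22.8^0.57·exp(0.008·85+0.085·10.8) = 0.5141
  r_corr = 1.893 + 0.5141 = 2.407 μm/a
  mass loss = 2.407 μm/a × 7.14 g/cm³ = 17.18 g·m⁻²·a⁻¹
copper: f(T) = -0.080·(T−10) [T>10 °C] = -0.0640
  Pd branch = 0.0053·Pd^0.26·e^(0.059·RH+f) = 1.465 μm/a
  Sd branch = 0.01025·Sd^0.27·e^(0.036·RH+0.049·T) = 0.8632 μm/a
  r_corr = 1.465 + 0.8632 = 2.328 μm/a
  mass loss = 2.328 μm/a × 8.96 g/cm³ = 20.86 g·m⁻²·a⁻¹
carbon steel: T>10 °C ⇒ hinge -0.054·(10.8−10) = -0.0432
  Pd branch = 1.77·Pd^0.52·e^(0.02·RH+f) = 35.5 μm/a
  Sd branch = 0.102·Sd^0.62·e^(0.033·RH+0.04·T) = 18.04 μm/a
  sum: 35.5 + 18.04 → r_corr = 53.54 μm/a
  mass loss = 53.54 μm/a × 7.85 g/cm³ = 420.3 g·m⁻²·a⁻¹
Ordering by g·m⁻²·a⁻¹: carbon steel (420) > copper (20.9) > zinc (17.2)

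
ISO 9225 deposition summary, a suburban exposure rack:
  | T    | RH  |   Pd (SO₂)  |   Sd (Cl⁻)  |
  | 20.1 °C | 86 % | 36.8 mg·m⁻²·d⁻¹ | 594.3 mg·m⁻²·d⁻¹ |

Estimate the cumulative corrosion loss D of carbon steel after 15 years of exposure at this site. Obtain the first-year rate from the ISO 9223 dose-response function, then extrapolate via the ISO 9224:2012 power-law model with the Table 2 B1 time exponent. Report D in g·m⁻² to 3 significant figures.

D(15) = 7.82e+03 g·m⁻²

carbon steel: temperature factor f = -0.054·(10.1) = -0.5454
  SO₂ term: 1.77·36.8^0.52·exp(0.02·86-0.5454) = 37.35
  Sd branch = 0.102·Sd^0.62·e^(0.033·RH+0.04·T) = 204.3 μm/a
  r_corr = 37.35 + 204.3 = 241.6 μm/a
ISO 9224: D(t) = r_corr · t^b with b = 0.523 (carbon steel, B1)
  D(15) = 241.6 × 15^0.523 = 241.6 × 4.122 = 995.9 μm
  Mass loss = 995.9 μm × 7.85 g/cm³ = 7818 g·m⁻²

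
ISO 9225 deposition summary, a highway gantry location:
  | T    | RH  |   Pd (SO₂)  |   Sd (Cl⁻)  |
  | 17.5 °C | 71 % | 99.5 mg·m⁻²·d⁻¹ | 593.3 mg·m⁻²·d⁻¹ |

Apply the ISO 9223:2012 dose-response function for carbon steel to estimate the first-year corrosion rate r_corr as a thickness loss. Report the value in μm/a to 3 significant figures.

carbon steel: temperature factor f = -0.054·(7.5) = -0.4050
  SO₂ term: 1.77·99.5^0.52·exp(0.02·71-0.4050) = 53.41
  Sd branch = 0.102·Sd^0.62·e^(0.033·RH+0.04·T) = 112.1 μm/a
  r_corr = 53.41 + 112.1 = 165.5 μm/a

r_corr = 166 μm/a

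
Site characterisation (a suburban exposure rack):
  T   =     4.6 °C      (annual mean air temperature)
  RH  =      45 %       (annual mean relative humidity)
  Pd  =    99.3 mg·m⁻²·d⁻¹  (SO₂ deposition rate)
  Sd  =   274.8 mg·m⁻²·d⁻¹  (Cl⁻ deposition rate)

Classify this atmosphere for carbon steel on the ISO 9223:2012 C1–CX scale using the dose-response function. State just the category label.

carbon steel: f(T) = +0.150·(T−10) [T≤10 °C] = -0.8100
  Pd branch = 1.77·Pd^0.52·e^(0.02·RH+f) = 21.16 μm/a
  Sd branch = 0.102·Sd^0.62·e^(0.033·RH+0.04·T) = 17.6 μm/a
  r_corr = 21.16 + 17.6 = 38.76 μm/a
Category bounds: 25…50 μm/a bracket r_corr ⇒ C3

C3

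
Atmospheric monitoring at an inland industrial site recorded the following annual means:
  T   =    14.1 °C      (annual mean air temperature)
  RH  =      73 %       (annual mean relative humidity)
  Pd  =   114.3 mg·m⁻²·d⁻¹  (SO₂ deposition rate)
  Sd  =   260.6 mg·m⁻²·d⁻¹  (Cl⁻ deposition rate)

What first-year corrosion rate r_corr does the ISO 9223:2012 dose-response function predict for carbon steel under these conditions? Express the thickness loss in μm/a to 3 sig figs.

r_corr = 135 μm/a

carbon steel: T>10 °C ⇒ hinge -0.054·(14.1−10) = -0.2214
  sulphur-dioxide contribution → 71.79 μm/a
  chloride contribution → 62.76 μm/a
  ⇒ r_corr(carbon steel) = 134.5 μm/a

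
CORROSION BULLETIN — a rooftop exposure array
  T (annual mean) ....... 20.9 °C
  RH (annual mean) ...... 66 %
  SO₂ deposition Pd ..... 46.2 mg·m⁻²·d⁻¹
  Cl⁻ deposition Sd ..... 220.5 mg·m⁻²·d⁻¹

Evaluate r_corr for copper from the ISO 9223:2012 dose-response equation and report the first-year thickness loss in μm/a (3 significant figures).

copper: f(T) = -0.080·(T−10) [T>10 °C] = -0.8720
  sulphur-dioxide contribution → 0.2948 μm/a
  chloride contribution → 1.319 μm/a
  total first-year rate 1.613 μm/a

r_corr = 1.61 μm/a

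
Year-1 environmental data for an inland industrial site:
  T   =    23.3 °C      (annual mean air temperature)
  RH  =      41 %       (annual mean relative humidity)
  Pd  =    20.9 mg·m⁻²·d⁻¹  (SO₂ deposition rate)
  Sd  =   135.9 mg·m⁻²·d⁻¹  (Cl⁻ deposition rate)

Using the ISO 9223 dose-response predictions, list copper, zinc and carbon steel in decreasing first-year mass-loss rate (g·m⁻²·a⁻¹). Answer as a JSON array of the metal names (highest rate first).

["carbon steel", "zinc", "copper"]

copper: temperature factor f = -0.080·(13.3) = -1.0640
  SO₂ term: 0.0053·20.9^0.26·exp(0.059·41-1.0640) = 0.04529
  Cl⁻ term: 0.01025·135.9^0.27·exp(0.036·41+0.049·23.3) = 0.5291
  r_corr = 0.04529 + 0.5291 = 0.5744 μm/a
  mass loss = 0.5744 μm/a × 8.96 g/cm³ = 5.147 g·m⁻²·a⁻¹
zinc: f(T) = -0.071·(T−10) [T>10 °C] = -0.9443
  SO₂ term: 0.0129·20.9^0.44·exp(0.046·41-0.9443) = 0.126
  Sd branch = 0.0175·Sd^0.57·e^(0.008·RH+0.085·T) = 2.894 μm/a
  r_corr = 0.126 + 2.894 = 3.02 μm/a
  mass loss = 3.02 μm/a × 7.14 g/cm³ = 21.56 g·m⁻²·a⁻¹
carbon steel: temperature factor f = -0.054·(13.3) = -0.7182
  Pd branch = 1.77·Pd^0.52·e^(0.02·RH+f) = 9.521 μm/a
  Sd branch = 0.102·Sd^0.62·e^(0.033·RH+0.04·T) = 21.06 μm/a
  r_corr = 9.521 + 21.06 = 30.59 μm/a
  mass loss = 30.59 μm/a × 7.85 g/cm³ = 240.1 g·m⁻²·a⁻¹
Ordering by g·m⁻²·a⁻¹: carbon steel (240) > zinc (21.6) > copper (5.15)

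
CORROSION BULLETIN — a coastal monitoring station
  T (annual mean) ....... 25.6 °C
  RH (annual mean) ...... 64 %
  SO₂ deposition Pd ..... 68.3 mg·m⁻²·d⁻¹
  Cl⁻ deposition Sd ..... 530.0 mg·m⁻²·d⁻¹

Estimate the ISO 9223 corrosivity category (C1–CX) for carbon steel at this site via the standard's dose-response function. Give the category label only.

C5

carbon steel: temperature factor f = -0.054·(15.6) = -0.8424
  SO₂ term: 1.77·68.3^0.52·exp(0.02·64-0.8424) = 24.66
  Cl⁻ term: 0.102·530.0^0.62·exp(0.033·64+0.04·25.6) = 114.7
  sum: 24.66 + 114.7 → r_corr = 139.4 μm/a
ISO 9223 Table 2 (carbon steel): 80 < 139 ≤ 200 μm/a ⇒ C5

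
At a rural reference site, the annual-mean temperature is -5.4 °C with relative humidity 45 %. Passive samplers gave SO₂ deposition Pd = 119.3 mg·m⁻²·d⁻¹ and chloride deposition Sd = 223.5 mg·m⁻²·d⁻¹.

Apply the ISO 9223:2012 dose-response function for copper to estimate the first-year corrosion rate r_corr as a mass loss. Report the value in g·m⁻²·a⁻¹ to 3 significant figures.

copper: f(T) = +0.126·(T−10) [T≤10 °C] = -1.9404
  sulphur-dioxide contribution → 0.03754 μm/a
  chloride contribution → 0.1713 μm/a
  total first-year rate 0.2088 μm/a
Convert to mass loss: 0.2088 μm/a × 8.96 g/cm³ = 1.871 g·m⁻²·a⁻¹

r_corr = 1.87 g·m⁻²·a⁻¹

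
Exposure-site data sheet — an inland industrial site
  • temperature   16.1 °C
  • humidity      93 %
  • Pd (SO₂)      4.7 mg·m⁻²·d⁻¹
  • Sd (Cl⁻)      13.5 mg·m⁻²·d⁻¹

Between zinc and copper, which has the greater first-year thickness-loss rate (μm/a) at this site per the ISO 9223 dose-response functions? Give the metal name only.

copper

zinc: T>10 °C ⇒ hinge -0.071·(16.1−10) = -0.4331
  sulphur-dioxide contribution → 1.192 μm/a
  chloride contribution → 0.6379 μm/a
  ⇒ r_corr(zinc) = 1.83 μm/a
copper: T>10 °C ⇒ hinge -0.080·(16.1−10) = -0.4880
  sulphur-dioxide contribution → 1.175 μm/a
  chloride contribution → 1.296 μm/a
  total first-year rate 2.471 μm/a
Ordering by μm/a: copper (2.47) > zinc (1.83)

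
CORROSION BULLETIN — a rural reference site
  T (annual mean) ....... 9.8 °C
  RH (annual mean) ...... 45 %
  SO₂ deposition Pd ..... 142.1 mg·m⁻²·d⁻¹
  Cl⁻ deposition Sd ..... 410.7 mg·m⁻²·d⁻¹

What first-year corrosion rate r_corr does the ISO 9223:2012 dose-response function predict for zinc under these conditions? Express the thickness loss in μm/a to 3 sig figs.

zinc: T≤10 °C ⇒ hinge +0.038·(9.8−10) = -0.0076
  SO₂ term: 0.0129·142.1^0.44·exp(0.046·45-0.0076) = 0.8983
  Sd branch = 0.0175·Sd^0.57·e^(0.008·RH+0.085·T) = 1.782 μm/a
  r_corr = 0.8983 + 1.782 = 2.68 μm/a

r_corr = 2.68 μm/a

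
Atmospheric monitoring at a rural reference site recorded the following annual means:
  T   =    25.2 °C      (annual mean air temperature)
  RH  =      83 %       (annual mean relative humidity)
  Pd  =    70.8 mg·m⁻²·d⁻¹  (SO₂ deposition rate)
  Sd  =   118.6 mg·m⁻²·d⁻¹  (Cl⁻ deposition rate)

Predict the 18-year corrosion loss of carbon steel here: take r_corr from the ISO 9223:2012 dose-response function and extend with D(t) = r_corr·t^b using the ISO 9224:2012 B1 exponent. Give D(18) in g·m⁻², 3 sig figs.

carbon steel: f(T) = -0.054·(T−10) [T>10 °C] = -0.8208
  sulphur-dioxide contribution → 37.54 μm/a
  chloride contribution → 83.53 μm/a
  total first-year rate 121.1 μm/a
Power-law: D(18) = r_corr · 18^0.523
  D(18) = 121.1 × 18^0.523 = 121.1 × 4.534 = 548.9 μm
  Mass loss = 548.9 μm × 7.85 g/cm³ = 4309 g·m⁻²

D(18) = 4.31e+03 g·m⁻²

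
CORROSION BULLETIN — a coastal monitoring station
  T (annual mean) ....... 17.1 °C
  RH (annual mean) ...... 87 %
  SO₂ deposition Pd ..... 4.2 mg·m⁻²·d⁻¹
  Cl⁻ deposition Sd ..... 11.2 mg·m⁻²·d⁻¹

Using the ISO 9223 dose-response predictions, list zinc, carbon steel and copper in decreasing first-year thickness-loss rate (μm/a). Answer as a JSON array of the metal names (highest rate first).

["carbon steel", "copper", "zinc"]

zinc: f(T) = -0.071·(T−10) [T>10 °C] = -0.5041
  Pd branch = 0.0129·Pd^0.44·e^(0.046·RH+f) = 0.8016 μm/a
  Sd branch = 0.0175·Sd^0.57·e^(0.008·RH+0.085·T) = 0.5951 μm/a
  r_corr = 0.8016 + 0.5951 = 1.397 μm/a
carbon steel: T>10 °C ⇒ hinge -0.054·(17.1−10) = -0.3834
  Pd branch = 1.77·Pd^0.52·e^(0.02·RH+f) = 14.5 μm/a
  Cl⁻ term: 0.102·11.2^0.62·exp(0.033·87+0.04·17.1) = 15.96
  r_corr = 14.5 + 15.96 = 30.46 μm/a
copper: f(T) = -0.080·(T−10) [T>10 °C] = -0.5680
  SO₂ term: 0.0053·4.2^0.26·exp(0.059·87-0.5680) = 0.7394
  Sd branch = 0.01025·Sd^0.27·e^(0.036·RH+0.049·T) = 1.043 μm/a
  r_corr = 0.7394 + 1.043 = 1.782 μm/a
Ordering by μm/a: carbon steel (30.5) > copper (1.78) > zinc (1.4)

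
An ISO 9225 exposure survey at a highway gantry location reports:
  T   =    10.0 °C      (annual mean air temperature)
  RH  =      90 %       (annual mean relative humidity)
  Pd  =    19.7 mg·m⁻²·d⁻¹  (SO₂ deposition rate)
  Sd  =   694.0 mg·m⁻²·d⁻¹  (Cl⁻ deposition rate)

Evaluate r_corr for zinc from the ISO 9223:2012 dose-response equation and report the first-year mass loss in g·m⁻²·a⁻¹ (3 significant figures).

zinc: T≤10 °C ⇒ hinge +0.038·(10.0−10) = +0.0000
  Pd branch = 0.0129·Pd^0.44·e^(0.046·RH+f) = 3.007 μm/a
  Sd branch = 0.0175·Sd^0.57·e^(0.008·RH+0.085·T) = 3.503 μm/a
  r_corr = 3.007 + 3.503 = 6.51 μm/a
Convert to mass loss: 6.51 μm/a × 7.14 g/cm³ = 46.48 g·m⁻²·a⁻¹

r_corr = 46.5 g·m⁻²·a⁻¹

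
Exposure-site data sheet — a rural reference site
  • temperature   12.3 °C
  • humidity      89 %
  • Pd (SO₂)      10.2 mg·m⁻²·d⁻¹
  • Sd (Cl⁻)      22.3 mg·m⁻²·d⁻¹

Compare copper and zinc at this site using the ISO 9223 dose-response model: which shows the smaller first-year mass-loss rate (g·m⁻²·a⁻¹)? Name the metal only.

copper: f(T) = -0.080·(T−10) [T>10 °C] = -0.1840
  SO₂ term: 0.0053·10.2^0.26·exp(0.059·89-0.1840) = 1.538
  Cl⁻ term: 0.01025·22.3^0.27·exp(0.036·89+0.049·12.3) = 1.067
  r_corr = 1.538 + 1.067 = 2.605 μm/a
  mass loss = 2.605 μm/a × 8.96 g/cm³ = 23.34 g·m⁻²·a⁻¹
zinc: f(T) = -0.071·(T−10) [T>10 °C] = -0.1633
  Pd branch = 0.0129·Pd^0.44·e^(0.046·RH+f) = 1.826 μm/a
  Sd branch = 0.0175·Sd^0.57·e^(0.008·RH+0.085·T) = 0.5954 μm/a
  r_corr = 1.826 + 0.5954 = 2.421 μm/a
  mass loss = 2.421 μm/a × 7.14 g/cm³ = 17.29 g·m⁻²·a⁻¹
Ordering by g·m⁻²·a⁻¹: copper (23.3) > zinc (17.3)

zinc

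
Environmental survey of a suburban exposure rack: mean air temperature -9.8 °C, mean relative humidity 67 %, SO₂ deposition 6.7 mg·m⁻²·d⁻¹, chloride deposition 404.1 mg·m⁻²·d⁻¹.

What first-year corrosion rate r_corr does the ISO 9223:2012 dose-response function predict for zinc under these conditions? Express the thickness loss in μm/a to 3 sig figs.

zinc: f(T) = +0.038·(T−10) [T≤10 °C] = -0.7524
  SO₂ term: 0.0129·6.7^0.44·exp(0.046·67-0.7524) = 0.3061
  Cl⁻ term: 0.0175·404.1^0.57·exp(0.008·67+0.085·-9.8) = 0.3979
  r_corr = 0.3061 + 0.3979 = 0.7039 μm/a

r_corr = 0.704 μm/a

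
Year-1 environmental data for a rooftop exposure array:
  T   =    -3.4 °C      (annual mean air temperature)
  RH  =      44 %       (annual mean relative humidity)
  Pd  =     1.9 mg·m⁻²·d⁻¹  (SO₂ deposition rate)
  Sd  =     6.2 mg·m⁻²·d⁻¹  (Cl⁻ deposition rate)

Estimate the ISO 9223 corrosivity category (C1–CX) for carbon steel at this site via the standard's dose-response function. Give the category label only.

carbon steel: temperature factor f = +0.150·(-13.4) = -2.0100
  SO₂ term: 1.77·1.9^0.52·exp(0.02·44-2.0100) = 0.7983
  Sd branch = 0.102·Sd^0.62·e^(0.033·RH+0.04·T) = 1.179 μm/a
  r_corr = 0.7983 + 1.179 = 1.977 μm/a
Category bounds: 1.3…25 μm/a bracket r_corr ⇒ C2

C2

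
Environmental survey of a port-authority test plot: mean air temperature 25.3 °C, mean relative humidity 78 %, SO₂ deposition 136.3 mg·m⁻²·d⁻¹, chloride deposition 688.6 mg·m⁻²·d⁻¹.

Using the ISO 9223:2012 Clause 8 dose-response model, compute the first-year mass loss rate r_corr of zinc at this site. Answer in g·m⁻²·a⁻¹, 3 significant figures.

r_corr = 92.8 g·m⁻²·a⁻¹

zinc: temperature factor f = -0.071·(15.3) = -1.0863
  SO₂ term: 0.0129·136.3^0.44·exp(0.046·78-1.0863) = 1.368
  Sd branch = 0.0175·Sd^0.57·e^(0.008·RH+0.085·T) = 11.63 μm/a
  r_corr = 1.368 + 11.63 = 13 μm/a
Convert to mass loss: 13 μm/a × 7.14 g/cm³ = 92.82 g·m⁻²·a⁻¹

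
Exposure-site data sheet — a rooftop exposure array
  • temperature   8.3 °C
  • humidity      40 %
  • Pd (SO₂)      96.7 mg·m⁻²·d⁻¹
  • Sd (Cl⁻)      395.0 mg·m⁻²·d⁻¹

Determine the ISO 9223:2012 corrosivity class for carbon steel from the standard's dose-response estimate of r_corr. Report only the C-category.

C4

carbon steel: T≤10 °C ⇒ hinge +0.150·(8.3−10) = -0.2550
  sulphur-dioxide contribution → 32.89 μm/a
  chloride contribution → 21.67 μm/a
  total first-year rate 54.57 μm/a
54.6 μm/a falls in (50, 80] for carbon steel → category C4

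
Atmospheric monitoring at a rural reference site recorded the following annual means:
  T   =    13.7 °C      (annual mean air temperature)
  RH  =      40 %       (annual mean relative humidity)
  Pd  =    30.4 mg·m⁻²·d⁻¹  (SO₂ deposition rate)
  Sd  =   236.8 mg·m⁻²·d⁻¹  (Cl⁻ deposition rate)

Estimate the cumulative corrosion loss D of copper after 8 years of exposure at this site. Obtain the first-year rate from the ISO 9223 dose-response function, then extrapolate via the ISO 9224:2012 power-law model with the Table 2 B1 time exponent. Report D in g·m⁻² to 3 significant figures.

D(8) = 16.9 g·m⁻²

copper: f(T) = -0.080·(T−10) [T>10 °C] = -0.2960
  sulphur-dioxide contribution → 0.1014 μm/a
  chloride contribution → 0.3705 μm/a
  total first-year rate 0.4719 μm/a
Long-term exponent b (ISO 9224 Table 2, B1) = 0.667
  D(8) = 0.4719 × 8^0.667 = 0.4719 × 4.003 = 1.889 μm
  Mass loss = 1.889 μm × 8.96 g/cm³ = 16.92 g·m⁻²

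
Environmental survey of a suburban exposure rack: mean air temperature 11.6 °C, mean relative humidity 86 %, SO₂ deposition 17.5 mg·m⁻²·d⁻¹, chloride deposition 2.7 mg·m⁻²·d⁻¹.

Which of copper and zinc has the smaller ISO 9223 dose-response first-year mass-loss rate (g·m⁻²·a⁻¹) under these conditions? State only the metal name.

zinc

copper: f(T) = -0.080·(T−10) [T>10 °C] = -0.1280
  SO₂ term: 0.0053·17.5^0.26·exp(0.059·86-0.1280) = 1.569
  Sd branch = 0.01025·Sd^0.27·e^(0.036·RH+0.049·T) = 0.5231 μm/a
  r_corr = 1.569 + 0.5231 = 2.092 μm/a
  mass loss = 2.092 μm/a × 8.96 g/cm³ = 18.74 g·m⁻²·a⁻¹
zinc: T>10 °C ⇒ hinge -0.071·(11.6−10) = -0.1136
  SO₂ term: 0.0129·17.5^0.44·exp(0.046·86-0.1136) = 2.12
  Sd branch = 0.0175·Sd^0.57·e^(0.008·RH+0.085·T) = 0.1644 μm/a
  r_corr = 2.12 + 0.1644 = 2.284 μm/a
  mass loss = 2.284 μm/a × 7.14 g/cm³ = 16.31 g·m⁻²·a⁻¹
Ordering by g·m⁻²·a⁻¹: copper (18.7) > zinc (16.3)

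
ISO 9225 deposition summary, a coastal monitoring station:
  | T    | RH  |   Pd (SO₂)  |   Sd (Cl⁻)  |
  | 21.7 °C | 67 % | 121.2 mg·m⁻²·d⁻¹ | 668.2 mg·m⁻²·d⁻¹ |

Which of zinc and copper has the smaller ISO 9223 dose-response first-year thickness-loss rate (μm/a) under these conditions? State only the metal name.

zinc: temperature factor f = -0.071·(11.7) = -0.8307
  sulphur-dioxide contribution → 1.012 μm/a
  chloride contribution → 7.71 μm/a
  total first-year rate 8.722 μm/a
copper: f(T) = -0.080·(T−10) [T>10 °C] = -0.9360
  sulphur-dioxide contribution → 0.3769 μm/a
  chloride contribution → 1.918 μm/a
  ⇒ r_corr(copper) = 2.294 μm/a
Ordering by μm/a: zinc (8.72) > copper (2.29)

copper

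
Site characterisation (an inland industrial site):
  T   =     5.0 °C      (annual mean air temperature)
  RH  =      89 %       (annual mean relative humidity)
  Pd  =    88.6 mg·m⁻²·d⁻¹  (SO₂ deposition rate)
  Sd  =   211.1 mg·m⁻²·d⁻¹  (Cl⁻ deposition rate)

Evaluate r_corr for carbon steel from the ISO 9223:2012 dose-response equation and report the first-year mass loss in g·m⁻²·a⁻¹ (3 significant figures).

r_corr = 910 g·m⁻²·a⁻¹

carbon steel: temperature factor f = +0.150·(-5.0) = -0.7500
  sulphur-dioxide contribution → 51.05 μm/a
  chloride contribution → 64.89 μm/a
  total first-year rate 115.9 μm/a
Convert to mass loss: 115.9 μm/a × 7.85 g/cm³ = 910.1 g·m⁻²·a⁻¹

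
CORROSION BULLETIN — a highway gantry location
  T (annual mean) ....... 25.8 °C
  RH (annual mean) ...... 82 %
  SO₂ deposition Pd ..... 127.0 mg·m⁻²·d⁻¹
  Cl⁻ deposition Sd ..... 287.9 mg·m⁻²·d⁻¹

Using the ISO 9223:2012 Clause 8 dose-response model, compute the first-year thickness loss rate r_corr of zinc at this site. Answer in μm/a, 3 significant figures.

zinc: temperature factor f = -0.071·(15.8) = -1.1218
  sulphur-dioxide contribution → 1.539 μm/a
  chloride contribution → 7.623 μm/a
  ⇒ r_corr(zinc) = 9.162 μm/a

r_corr = 9.16 μm/a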